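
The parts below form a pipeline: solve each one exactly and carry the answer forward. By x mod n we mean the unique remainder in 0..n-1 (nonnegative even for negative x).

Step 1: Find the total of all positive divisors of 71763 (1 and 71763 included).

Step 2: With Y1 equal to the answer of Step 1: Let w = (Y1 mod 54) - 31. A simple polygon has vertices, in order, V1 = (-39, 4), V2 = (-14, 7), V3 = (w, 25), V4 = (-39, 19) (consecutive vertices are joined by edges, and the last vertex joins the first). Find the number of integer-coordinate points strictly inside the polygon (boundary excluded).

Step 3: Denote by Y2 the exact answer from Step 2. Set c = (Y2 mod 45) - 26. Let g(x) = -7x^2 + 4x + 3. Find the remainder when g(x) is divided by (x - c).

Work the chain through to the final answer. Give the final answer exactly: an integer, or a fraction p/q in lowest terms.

-72

Step 1: 71763 = 3 * 19 * 1259; sigma = (1 + 3) * (1 + 19) * (1 + 1259) = 4 * 20 * 1260 = 100800; answer 100800
Step 2: Y1 = 100800; w = 5; cross terms: (-39*7 - -14*4)=-217, (-14*25 - 5*7)=-385, (5*19 - -39*25)=1070, (-39*4 - -39*19)=585; twice the area = |1053| = 1053; area = 1053/2; boundary points = 1 + 1 + 2 + 15 = 19; strictly interior points = area - boundary/2 + 1 = 518; answer 518
Step 3: Y2 = 518; c = -3; remainder = value at the root: -7*(-3)^2 + 4*(-3)^1 + 3 = (-63) + (-12) + (3) = -72; answer -72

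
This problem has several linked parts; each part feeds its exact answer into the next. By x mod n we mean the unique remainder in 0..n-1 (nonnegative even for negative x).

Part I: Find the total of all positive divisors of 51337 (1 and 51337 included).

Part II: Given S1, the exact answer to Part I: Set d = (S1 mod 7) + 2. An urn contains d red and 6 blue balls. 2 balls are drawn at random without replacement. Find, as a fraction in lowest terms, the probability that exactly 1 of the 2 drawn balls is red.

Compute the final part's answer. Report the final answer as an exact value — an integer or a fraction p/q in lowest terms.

Part I: 51337 = 11 * 13 * 359; sigma = (1 + 11) * (1 + 13) * (1 + 359) = 12 * 14 * 360 = 60480; answer 60480
Part II: S1 = 60480; d = 2; total draws C(8,2) = 28; favorable C(2,1)*C(6,1) = 12; P = 3/7; answer 3/7

3/7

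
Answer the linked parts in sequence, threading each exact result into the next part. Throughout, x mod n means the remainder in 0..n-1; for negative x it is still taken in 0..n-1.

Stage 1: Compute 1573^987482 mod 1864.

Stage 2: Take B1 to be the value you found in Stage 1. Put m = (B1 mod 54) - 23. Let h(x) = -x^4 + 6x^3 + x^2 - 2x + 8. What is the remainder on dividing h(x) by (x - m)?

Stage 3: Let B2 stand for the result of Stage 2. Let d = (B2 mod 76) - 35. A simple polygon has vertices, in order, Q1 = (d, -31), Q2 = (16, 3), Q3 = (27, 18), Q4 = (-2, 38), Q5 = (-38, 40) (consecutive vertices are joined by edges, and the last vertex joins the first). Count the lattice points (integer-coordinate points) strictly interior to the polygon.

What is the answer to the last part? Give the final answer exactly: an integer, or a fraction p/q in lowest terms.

2429

Stage 1: squarings mod 1864: 1573^1=1573, 1573^2=801, 1573^4=385, 1573^8=969, 1573^16=1369, 1573^32=841, 1573^64=825, 1573^128=265, 1573^256=1257, 1573^512=1241, 1573^1024=417, 1573^2048=537, 1573^4096=1313, 1573^8192=1633, 1573^16384=1169, 1573^32768=249, 1573^65536=489, 1573^131072=529, 1573^262144=241, 1573^524288=297; 1573^987482 = 1573^2 * 1573^8 * 1573^16 * 1573^64 * 1573^256 * 1573^4096 * 1573^65536 * 1573^131072 * 1573^262144 * 1573^524288 = 841 (mod 1864); answer 841
Stage 2: B1 = 841; m = 8; remainder = value at the root: -1*(8)^4 + 6*(8)^3 + 1*(8)^2 - 2*(8)^1 + 8 = (-4096) + (3072) + (64) + (-16) + (8) = -968; answer -968
Stage 3: B2 = -968; d = -15; cross terms: (-15*3 - 16*-31)=451, (16*18 - 27*3)=207, (27*38 - -2*18)=1062, (-2*40 - -38*38)=1364, (-38*-31 - -15*40)=1778; twice the area = |4862| = 4862; area = 2431; boundary points = 1 + 1 + 1 + 2 + 1 = 6; strictly interior points = area - boundary/2 + 1 = 2429; answer 2429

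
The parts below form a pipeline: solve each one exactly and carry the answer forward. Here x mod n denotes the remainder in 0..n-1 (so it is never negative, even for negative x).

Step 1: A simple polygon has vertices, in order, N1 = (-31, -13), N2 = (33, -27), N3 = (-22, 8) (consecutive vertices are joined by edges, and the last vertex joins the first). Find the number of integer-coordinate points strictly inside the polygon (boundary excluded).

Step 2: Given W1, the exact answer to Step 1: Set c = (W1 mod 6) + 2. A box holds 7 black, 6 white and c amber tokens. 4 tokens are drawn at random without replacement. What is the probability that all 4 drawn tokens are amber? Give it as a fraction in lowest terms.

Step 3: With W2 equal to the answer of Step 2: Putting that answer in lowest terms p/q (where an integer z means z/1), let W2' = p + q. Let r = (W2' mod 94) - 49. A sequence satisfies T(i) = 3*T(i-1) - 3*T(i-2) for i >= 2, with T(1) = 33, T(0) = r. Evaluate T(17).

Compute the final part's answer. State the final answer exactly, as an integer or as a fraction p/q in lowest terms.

472392

Step 1: cross terms: (-31*-27 - 33*-13)=1266, (33*8 - -22*-27)=-330, (-22*-13 - -31*8)=534; twice the area = |1470| = 1470; area = 735; boundary points = 2 + 5 + 3 = 10; strictly interior points = area - boundary/2 + 1 = 731; answer 731
Step 2: W1 = 731; c = 7; total draws C(20,4) = 4845; favorable C(7,4) = 35; P = 7/969; answer 7/969
Step 3: W2 = 7/969; threaded value p + q = 976; r = -13; T(2) = 3*(33) - 3*(-13) = 138; iterating: T(2)=138, T(3)=315, T(4)=531, T(5)=648, T(6)=351, T(7)=-891, T(8)=-3726, T(9)=-8505, T(10)=-14337, T(11)=-17496, T(12)=-9477, T(13)=24057, T(14)=100602, T(15)=229635, T(16)=387099, T(17)=472392; answer 472392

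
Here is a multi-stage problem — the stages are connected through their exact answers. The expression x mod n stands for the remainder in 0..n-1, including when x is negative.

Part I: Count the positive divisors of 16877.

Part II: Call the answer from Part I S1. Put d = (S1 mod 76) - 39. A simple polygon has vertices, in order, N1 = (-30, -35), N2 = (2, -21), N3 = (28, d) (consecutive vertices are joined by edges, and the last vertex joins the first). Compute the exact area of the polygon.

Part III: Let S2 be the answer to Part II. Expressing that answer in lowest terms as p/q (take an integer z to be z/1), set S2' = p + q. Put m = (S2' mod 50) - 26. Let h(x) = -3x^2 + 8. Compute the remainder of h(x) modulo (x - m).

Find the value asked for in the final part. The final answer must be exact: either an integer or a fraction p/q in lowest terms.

Part I: 16877 = 7 * 2411; number of divisors = (1+1) * (1+1) = 4; answer 4
Part II: S1 = 4; d = -35; cross terms: (-30*-21 - 2*-35)=700, (2*-35 - 28*-21)=518, (28*-35 - -30*-35)=-2030; twice the area = |-812| = 812; area = 406; answer 406
Part III: S2 = 406; threaded value p + q = 407; m = -19; remainder = value at the root: -3*(-19)^2 + 8 = (-1083) + (8) = -1075; answer -1075

-1075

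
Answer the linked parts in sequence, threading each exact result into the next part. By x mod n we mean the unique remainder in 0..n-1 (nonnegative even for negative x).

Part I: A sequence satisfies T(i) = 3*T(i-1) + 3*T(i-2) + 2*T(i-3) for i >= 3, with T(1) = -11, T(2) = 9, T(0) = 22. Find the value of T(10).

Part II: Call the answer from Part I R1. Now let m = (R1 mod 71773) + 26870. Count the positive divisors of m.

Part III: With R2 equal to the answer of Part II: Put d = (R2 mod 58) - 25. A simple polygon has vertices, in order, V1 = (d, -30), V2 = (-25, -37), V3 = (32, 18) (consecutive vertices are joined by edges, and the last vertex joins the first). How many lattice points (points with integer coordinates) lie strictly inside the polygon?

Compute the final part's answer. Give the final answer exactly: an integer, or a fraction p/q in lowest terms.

Part I: T(3) = 3*(9) + 3*(-11) + 2*(22) = 38; iterating: T(3)=38, T(4)=119, T(5)=489, T(6)=1900, T(7)=7405, T(8)=28893, T(9)=112694, T(10)=439571; answer 439571
Part II: R1 = 439571; m = 35803; 35803 is prime, so its only divisors are 1 and 35803; count = 2; answer 2
Part III: R2 = 2; d = -23; cross terms: (-23*-37 - -25*-30)=101, (-25*18 - 32*-37)=734, (32*-30 - -23*18)=-546; twice the area = |289| = 289; area = 289/2; boundary points = 1 + 1 + 1 = 3; strictly interior points = area - boundary/2 + 1 = 144; answer 144

144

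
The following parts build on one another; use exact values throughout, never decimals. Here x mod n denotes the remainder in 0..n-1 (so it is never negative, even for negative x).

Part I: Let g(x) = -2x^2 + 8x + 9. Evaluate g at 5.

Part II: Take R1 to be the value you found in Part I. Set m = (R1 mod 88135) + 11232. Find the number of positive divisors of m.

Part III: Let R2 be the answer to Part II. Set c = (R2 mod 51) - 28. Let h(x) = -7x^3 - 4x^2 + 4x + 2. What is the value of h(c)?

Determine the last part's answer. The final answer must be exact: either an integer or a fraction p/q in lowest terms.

54322

Part I: -2*(5)^2 + 8*(5)^1 + 9 = (-50) + (40) + (9) = -1; answer -1
Part II: R1 = -1; m = 99366; 99366 = 2 * 3 * 16561; number of divisors = (1+1) * (1+1) * (1+1) = 8; answer 8
Part III: R2 = 8; c = -20; -7*(-20)^3 - 4*(-20)^2 + 4*(-20)^1 + 2 = (56000) + (-1600) + (-80) + (2) = 54322; answer 54322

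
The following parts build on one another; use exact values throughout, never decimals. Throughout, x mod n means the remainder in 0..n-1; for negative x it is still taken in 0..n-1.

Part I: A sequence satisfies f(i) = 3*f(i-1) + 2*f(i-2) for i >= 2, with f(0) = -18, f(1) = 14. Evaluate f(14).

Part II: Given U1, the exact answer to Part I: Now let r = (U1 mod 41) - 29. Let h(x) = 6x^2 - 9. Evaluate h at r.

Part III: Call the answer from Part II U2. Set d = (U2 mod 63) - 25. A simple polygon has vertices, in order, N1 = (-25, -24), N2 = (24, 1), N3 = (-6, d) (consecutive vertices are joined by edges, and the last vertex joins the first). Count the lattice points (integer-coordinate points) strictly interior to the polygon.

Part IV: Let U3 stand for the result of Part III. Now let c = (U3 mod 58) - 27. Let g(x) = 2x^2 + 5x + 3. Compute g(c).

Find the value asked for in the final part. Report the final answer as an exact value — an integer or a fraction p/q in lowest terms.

190

Part I: f(2) = 3*(14) + 2*(-18) = 6; iterating: f(2)=6, f(3)=46, f(4)=150, f(5)=542, f(6)=1926, f(7)=6862, f(8)=24438, f(9)=87038, f(10)=309990, f(11)=1104046, f(12)=3932118, f(13)=14004446, f(14)=49877574; answer 49877574
Part II: U1 = 49877574; r = -21; 6*(-21)^2 - 9 = (2646) + (-9) = 2637; answer 2637
Part III: U2 = 2637; d = 29; cross terms: (-25*1 - 24*-24)=551, (24*29 - -6*1)=702, (-6*-24 - -25*29)=869; twice the area = |2122| = 2122; area = 1061; boundary points = 1 + 2 + 1 = 4; strictly interior points = area - boundary/2 + 1 = 1060; answer 1060
Part IV: U3 = 1060; c = -11; 2*(-11)^2 + 5*(-11)^1 + 3 = (242) + (-55) + (3) = 190; answer 190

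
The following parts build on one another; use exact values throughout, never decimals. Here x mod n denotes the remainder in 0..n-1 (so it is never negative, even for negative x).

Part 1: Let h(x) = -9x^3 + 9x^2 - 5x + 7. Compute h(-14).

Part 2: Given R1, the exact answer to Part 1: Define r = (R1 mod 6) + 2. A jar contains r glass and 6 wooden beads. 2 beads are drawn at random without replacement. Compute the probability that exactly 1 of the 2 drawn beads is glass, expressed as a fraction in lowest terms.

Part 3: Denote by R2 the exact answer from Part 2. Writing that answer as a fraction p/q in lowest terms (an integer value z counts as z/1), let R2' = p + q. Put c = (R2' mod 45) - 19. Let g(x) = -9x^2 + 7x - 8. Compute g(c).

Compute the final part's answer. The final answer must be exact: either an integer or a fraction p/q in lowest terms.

-10

Part 1: -9*(-14)^3 + 9*(-14)^2 - 5*(-14)^1 + 7 = (24696) + (1764) + (70) + (7) = 26537; answer 26537
Part 2: R1 = 26537; r = 7; total draws C(13,2) = 78; favorable C(7,1)*C(6,1) = 42; P = 7/13; answer 7/13
Part 3: R2 = 7/13; threaded value p + q = 20; c = 1; -9*(1)^2 + 7*(1)^1 - 8 = (-9) + (7) + (-8) = -10; answer -10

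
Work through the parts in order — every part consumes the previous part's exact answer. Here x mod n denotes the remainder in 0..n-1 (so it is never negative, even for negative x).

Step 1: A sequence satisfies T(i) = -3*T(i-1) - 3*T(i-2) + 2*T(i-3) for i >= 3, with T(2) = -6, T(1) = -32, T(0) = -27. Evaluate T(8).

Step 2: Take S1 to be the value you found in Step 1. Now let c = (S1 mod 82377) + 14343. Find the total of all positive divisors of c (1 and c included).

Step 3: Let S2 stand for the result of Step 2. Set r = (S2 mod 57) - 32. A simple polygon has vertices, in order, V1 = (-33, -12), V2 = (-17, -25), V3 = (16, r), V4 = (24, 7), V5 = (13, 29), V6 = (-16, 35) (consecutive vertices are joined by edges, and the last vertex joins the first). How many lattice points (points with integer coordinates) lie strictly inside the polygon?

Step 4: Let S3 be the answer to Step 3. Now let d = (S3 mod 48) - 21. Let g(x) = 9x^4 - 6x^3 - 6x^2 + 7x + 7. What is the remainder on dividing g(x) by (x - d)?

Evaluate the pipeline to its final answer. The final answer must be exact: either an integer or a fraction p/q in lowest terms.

62881

Step 1: T(3) = -3*(-6) - 3*(-32) + 2*(-27) = 60; iterating: T(3)=60, T(4)=-226, T(5)=486, T(6)=-660, T(7)=70, T(8)=2742; answer 2742
Step 2: S1 = 2742; c = 17085; 17085 = 3 * 5 * 17 * 67; sigma = (1 + 3) * (1 + 5) * (1 + 17) * (1 + 67) = 4 * 6 * 18 * 68 = 29376; answer 29376
Step 3: S2 = 29376; r = -11; cross terms: (-33*-25 - -17*-12)=621, (-17*-11 - 16*-25)=587, (16*7 - 24*-11)=376, (24*29 - 13*7)=605, (13*35 - -16*29)=919, (-16*-12 - -33*35)=1347; twice the area = |4455| = 4455; area = 4455/2; boundary points = 1 + 1 + 2 + 11 + 1 + 1 = 17; strictly interior points = area - boundary/2 + 1 = 2220; answer 2220
Step 4: S3 = 2220; d = -9; remainder = value at the root: 9*(-9)^4 - 6*(-9)^3 - 6*(-9)^2 + 7*(-9)^1 + 7 = (59049) + (4374) + (-486) + (-63) + (7) = 62881; answer 62881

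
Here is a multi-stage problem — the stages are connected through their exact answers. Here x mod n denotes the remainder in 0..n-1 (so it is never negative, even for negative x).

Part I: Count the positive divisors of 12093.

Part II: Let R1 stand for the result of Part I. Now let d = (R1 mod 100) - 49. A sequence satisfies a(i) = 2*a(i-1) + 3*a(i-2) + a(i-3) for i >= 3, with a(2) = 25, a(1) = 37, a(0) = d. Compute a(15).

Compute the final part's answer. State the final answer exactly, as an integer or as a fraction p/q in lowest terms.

83549845

Part I: 12093 = 3 * 29 * 139; number of divisors = (1+1) * (1+1) * (1+1) = 8; answer 8
Part II: R1 = 8; d = -41; a(3) = 2*(25) + 3*(37) + 1*(-41) = 120; iterating: a(3)=120, a(4)=352, a(5)=1089, a(6)=3354, a(7)=10327, a(8)=31805, a(9)=97945, a(10)=301632, a(11)=928904, a(12)=2860649, a(13)=8809642, a(14)=27130135, a(15)=83549845; answer 83549845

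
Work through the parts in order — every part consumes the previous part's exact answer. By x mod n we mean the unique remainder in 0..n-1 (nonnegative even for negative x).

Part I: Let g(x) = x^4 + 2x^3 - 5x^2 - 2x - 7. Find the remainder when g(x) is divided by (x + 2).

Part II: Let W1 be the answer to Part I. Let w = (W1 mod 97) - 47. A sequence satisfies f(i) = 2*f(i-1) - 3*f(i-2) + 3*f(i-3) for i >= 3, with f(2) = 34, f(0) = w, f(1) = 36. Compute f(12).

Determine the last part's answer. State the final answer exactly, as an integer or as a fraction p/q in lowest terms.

Part I: remainder = value at the root: 1*(-2)^4 + 2*(-2)^3 - 5*(-2)^2 - 2*(-2)^1 - 7 = (16) + (-16) + (-20) + (4) + (-7) = -23; answer -23
Part II: W1 = -23; w = 27; f(3) = 2*(34) - 3*(36) + 3*(27) = 41; iterating: f(3)=41, f(4)=88, f(5)=155, f(6)=169, f(7)=137, f(8)=232, f(9)=560, f(10)=835, f(11)=686, f(12)=547; answer 547

547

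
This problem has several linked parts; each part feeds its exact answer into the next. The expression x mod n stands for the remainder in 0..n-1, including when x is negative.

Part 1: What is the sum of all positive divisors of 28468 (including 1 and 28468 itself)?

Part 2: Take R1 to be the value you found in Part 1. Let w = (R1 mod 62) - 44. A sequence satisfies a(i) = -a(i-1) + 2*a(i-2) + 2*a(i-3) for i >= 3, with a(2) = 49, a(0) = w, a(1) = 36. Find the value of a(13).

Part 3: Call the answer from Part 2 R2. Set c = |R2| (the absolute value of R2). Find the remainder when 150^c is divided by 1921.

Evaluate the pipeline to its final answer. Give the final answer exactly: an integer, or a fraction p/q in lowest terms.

Part 1: 28468 = 2^2 * 11 * 647; sigma = (1 + 2 + 4) * (1 + 11) * (1 + 647) = 7 * 12 * 648 = 54432; answer 54432
Part 2: R1 = 54432; w = 14; a(3) = -1*(49) + 2*(36) + 2*(14) = 51; iterating: a(3)=51, a(4)=119, a(5)=81, a(6)=259, a(7)=141, a(8)=539, a(9)=261, a(10)=1099, a(11)=501, a(12)=2219, a(13)=981; answer 981
Part 3: R2 = 981; c = 981; squarings mod 1921: 150^1=150, 150^2=1369, 150^4=1186, 150^8=424, 150^16=1123, 150^32=953, 150^64=1497, 150^128=1123, 150^256=953, 150^512=1497; 150^981 = 150^1 * 150^4 * 150^16 * 150^64 * 150^128 * 150^256 * 150^512 = 1253 (mod 1921); answer 1253

1253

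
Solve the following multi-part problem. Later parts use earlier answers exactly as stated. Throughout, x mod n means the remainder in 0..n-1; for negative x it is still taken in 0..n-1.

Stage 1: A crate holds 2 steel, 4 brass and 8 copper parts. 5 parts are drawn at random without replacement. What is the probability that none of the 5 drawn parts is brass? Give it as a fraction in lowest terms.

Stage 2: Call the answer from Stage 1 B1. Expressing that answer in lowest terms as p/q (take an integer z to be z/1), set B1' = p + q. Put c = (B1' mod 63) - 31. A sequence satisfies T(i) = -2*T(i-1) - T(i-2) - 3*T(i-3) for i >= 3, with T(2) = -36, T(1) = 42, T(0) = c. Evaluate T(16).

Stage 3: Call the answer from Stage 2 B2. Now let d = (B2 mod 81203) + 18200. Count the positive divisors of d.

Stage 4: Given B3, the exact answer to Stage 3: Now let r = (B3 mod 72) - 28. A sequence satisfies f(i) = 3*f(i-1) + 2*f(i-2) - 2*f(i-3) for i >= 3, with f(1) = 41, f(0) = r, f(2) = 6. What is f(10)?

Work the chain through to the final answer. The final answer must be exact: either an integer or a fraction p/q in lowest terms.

Stage 1: total draws C(14,5) = 2002; favorable C(10,5) = 252; P = 18/143; answer 18/143
Stage 2: B1 = 18/143; threaded value p + q = 161; c = 4; T(3) = -2*(-36) - 1*(42) - 3*(4) = 18; iterating: T(3)=18, T(4)=-126, T(5)=342, T(6)=-612, T(7)=1260, T(8)=-2934, T(9)=6444, T(10)=-13734, T(11)=29826, T(12)=-65250, T(13)=141876, T(14)=-307980, T(15)=669834, T(16)=-1457316; answer -1457316
Stage 3: B2 = -1457316; d = 22538; 22538 = 2 * 59 * 191; number of divisors = (1+1) * (1+1) * (1+1) = 8; answer 8
Stage 4: B3 = 8; r = -20; f(3) = 3*(6) + 2*(41) - 2*(-20) = 140; iterating: f(3)=140, f(4)=350, f(5)=1318, f(6)=4374, f(7)=15058, f(8)=51286, f(9)=175226, f(10)=598134; answer 598134

598134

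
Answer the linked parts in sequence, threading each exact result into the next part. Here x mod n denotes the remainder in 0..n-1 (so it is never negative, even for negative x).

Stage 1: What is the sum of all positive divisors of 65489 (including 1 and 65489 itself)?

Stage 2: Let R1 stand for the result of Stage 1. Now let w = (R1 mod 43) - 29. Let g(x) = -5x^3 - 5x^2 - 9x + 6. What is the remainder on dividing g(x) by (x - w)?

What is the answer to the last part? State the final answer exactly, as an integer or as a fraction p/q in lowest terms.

4596

Stage 1: 65489 = 43 * 1523; sigma = (1 + 43) * (1 + 1523) = 44 * 1524 = 67056; answer 67056
Stage 2: R1 = 67056; w = -10; remainder = value at the root: -5*(-10)^3 - 5*(-10)^2 - 9*(-10)^1 + 6 = (5000) + (-500) + (90) + (6) = 4596; answer 4596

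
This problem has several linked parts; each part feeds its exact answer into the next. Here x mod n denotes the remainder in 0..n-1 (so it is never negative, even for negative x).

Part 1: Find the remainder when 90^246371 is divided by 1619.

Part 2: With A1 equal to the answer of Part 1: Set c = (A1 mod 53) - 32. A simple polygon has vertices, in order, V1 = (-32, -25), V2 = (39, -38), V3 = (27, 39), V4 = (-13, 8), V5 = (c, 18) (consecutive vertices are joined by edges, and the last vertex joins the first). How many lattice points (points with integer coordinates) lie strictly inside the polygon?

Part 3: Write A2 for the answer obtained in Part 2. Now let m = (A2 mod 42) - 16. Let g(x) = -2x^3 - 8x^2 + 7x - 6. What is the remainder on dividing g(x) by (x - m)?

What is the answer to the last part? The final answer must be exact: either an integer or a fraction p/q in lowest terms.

450

Part 1: squarings mod 1619: 90^1=90, 90^2=5, 90^4=25, 90^8=625, 90^16=446, 90^32=1398, 90^64=271, 90^128=586, 90^256=168, 90^512=701, 90^1024=844, 90^2048=1595, 90^4096=576, 90^8192=1500, 90^16384=1209, 90^32768=1343, 90^65536=83, 90^131072=413; 90^246371 = 90^1 * 90^2 * 90^32 * 90^64 * 90^512 * 90^16384 * 90^32768 * 90^65536 * 90^131072 = 1046 (mod 1619); answer 1046
Part 2: A1 = 1046; c = 7; cross terms: (-32*-38 - 39*-25)=2191, (39*39 - 27*-38)=2547, (27*8 - -13*39)=723, (-13*18 - 7*8)=-290, (7*-25 - -32*18)=401; twice the area = |5572| = 5572; area = 2786; boundary points = 1 + 1 + 1 + 10 + 1 = 14; strictly interior points = area - boundary/2 + 1 = 2780; answer 2780
Part 3: A2 = 2780; m = -8; remainder = value at the root: -2*(-8)^3 - 8*(-8)^2 + 7*(-8)^1 - 6 = (1024) + (-512) + (-56) + (-6) = 450; answer 450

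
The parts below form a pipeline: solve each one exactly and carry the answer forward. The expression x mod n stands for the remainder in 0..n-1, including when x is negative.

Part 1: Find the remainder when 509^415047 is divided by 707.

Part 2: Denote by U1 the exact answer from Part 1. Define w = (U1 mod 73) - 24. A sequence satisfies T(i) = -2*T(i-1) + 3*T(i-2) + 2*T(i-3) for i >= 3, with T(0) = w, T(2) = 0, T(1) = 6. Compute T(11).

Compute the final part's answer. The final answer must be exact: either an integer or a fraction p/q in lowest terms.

Part 1: squarings mod 707: 509^1=509, 509^2=319, 509^4=660, 509^8=88, 509^16=674, 509^32=382, 509^64=282, 509^128=340, 509^256=359, 509^512=207, 509^1024=429, 509^2048=221, 509^4096=58, 509^8192=536, 509^16384=254, 509^32768=179, 509^65536=226, 509^131072=172, 509^262144=597; 509^415047 = 509^1 * 509^2 * 509^4 * 509^64 * 509^256 * 509^1024 * 509^4096 * 509^16384 * 509^131072 * 509^262144 = 636 (mod 707); answer 636
Part 2: U1 = 636; w = 28; T(3) = -2*(0) + 3*(6) + 2*(28) = 74; iterating: T(3)=74, T(4)=-136, T(5)=494, T(6)=-1248, T(7)=3706, T(8)=-10168, T(9)=28958, T(10)=-81008, T(11)=228554; answer 228554

228554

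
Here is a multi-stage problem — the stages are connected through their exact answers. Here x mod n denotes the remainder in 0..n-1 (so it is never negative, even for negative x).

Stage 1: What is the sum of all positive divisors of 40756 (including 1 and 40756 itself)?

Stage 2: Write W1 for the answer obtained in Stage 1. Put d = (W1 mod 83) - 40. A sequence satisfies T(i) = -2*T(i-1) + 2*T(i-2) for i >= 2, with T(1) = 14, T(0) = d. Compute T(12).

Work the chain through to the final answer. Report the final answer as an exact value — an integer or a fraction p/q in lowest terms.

-41088

Stage 1: 40756 = 2^2 * 23 * 443; sigma = (1 + 2 + 4) * (1 + 23) * (1 + 443) = 7 * 24 * 444 = 74592; answer 74592
Stage 2: W1 = 74592; d = 18; T(2) = -2*(14) + 2*(18) = 8; iterating: T(2)=8, T(3)=12, T(4)=-8, T(5)=40, T(6)=-96, T(7)=272, T(8)=-736, T(9)=2016, T(10)=-5504, T(11)=15040, T(12)=-41088; answer -41088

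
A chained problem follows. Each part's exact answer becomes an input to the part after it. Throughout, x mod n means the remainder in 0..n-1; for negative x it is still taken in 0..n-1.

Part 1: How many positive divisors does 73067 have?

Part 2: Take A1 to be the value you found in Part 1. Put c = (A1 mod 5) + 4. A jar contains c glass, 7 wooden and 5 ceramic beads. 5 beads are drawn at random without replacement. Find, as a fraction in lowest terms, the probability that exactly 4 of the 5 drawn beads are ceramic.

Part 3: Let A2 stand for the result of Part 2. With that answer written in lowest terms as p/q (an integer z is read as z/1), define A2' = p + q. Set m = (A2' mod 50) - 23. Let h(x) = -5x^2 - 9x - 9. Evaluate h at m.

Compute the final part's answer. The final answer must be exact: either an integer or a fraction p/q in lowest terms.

Part 1: 73067 = 31 * 2357; number of divisors = (1+1) * (1+1) = 4; answer 4
Part 2: A1 = 4; c = 8; total draws C(20,5) = 15504; favorable C(5,4)*C(15,1) = 75; P = 25/5168; answer 25/5168
Part 3: A2 = 25/5168; threaded value p + q = 5193; m = 20; -5*(20)^2 - 9*(20)^1 - 9 = (-2000) + (-180) + (-9) = -2189; answer -2189

-2189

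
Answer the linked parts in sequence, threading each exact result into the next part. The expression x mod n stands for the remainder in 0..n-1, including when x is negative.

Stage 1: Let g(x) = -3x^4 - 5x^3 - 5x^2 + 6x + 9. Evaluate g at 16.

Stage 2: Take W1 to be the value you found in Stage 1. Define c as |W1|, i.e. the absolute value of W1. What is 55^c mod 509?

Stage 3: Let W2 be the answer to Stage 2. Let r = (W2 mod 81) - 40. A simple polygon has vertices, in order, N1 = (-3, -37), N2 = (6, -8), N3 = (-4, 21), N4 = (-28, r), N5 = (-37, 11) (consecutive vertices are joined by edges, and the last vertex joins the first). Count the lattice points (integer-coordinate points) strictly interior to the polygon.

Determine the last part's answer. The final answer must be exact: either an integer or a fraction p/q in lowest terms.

1404

Stage 1: -3*(16)^4 - 5*(16)^3 - 5*(16)^2 + 6*(16)^1 + 9 = (-196608) + (-20480) + (-1280) + (96) + (9) = -218263; answer -218263
Stage 2: W1 = -218263; c = 218263; squarings mod 509: 55^1=55, 55^2=480, 55^4=332, 55^8=280, 55^16=14, 55^32=196, 55^64=241, 55^128=55, 55^256=480, 55^512=332, 55^1024=280, 55^2048=14, 55^4096=196, 55^8192=241, 55^16384=55, 55^32768=480, 55^65536=332, 55^131072=280; 55^218263 = 55^1 * 55^2 * 55^4 * 55^16 * 55^128 * 55^1024 * 55^4096 * 55^16384 * 55^65536 * 55^131072 = 145 (mod 509); answer 145
Stage 3: W2 = 145; r = 24; cross terms: (-3*-8 - 6*-37)=246, (6*21 - -4*-8)=94, (-4*24 - -28*21)=492, (-28*11 - -37*24)=580, (-37*-37 - -3*11)=1402; twice the area = |2814| = 2814; area = 1407; boundary points = 1 + 1 + 3 + 1 + 2 = 8; strictly interior points = area - boundary/2 + 1 = 1404; answer 1404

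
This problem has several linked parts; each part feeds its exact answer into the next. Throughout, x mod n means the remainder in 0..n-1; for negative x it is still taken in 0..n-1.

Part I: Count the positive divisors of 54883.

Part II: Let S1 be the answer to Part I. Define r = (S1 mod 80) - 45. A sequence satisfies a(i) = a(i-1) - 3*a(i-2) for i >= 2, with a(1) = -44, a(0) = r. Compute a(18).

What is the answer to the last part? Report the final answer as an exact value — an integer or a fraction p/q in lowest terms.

664339

Part I: 54883 = 71 * 773; number of divisors = (1+1) * (1+1) = 4; answer 4
Part II: S1 = 4; r = -41; a(2) = 1*(-44) - 3*(-41) = 79; iterating: a(2)=79, a(3)=211, a(4)=-26, a(5)=-659, a(6)=-581, a(7)=1396, a(8)=3139, a(9)=-1049, a(10)=-10466, a(11)=-7319, a(12)=24079, a(13)=46036, a(14)=-26201, a(15)=-164309, a(16)=-85706, a(17)=407221, a(18)=664339; answer 664339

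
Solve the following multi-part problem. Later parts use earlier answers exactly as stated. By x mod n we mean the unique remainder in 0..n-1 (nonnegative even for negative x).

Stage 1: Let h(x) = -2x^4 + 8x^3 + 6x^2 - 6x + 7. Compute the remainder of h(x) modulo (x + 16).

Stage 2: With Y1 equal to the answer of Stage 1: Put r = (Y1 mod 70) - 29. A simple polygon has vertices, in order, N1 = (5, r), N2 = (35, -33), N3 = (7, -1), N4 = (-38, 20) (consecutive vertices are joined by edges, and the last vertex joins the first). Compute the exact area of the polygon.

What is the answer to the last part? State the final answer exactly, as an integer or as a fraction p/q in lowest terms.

2157/2

Stage 1: remainder = value at the root: -2*(-16)^4 + 8*(-16)^3 + 6*(-16)^2 - 6*(-16)^1 + 7 = (-131072) + (-32768) + (1536) + (96) + (7) = -162201; answer -162201
Stage 2: Y1 = -162201; r = 30; cross terms: (5*-33 - 35*30)=-1215, (35*-1 - 7*-33)=196, (7*20 - -38*-1)=102, (-38*30 - 5*20)=-1240; twice the area = |-2157| = 2157; area = 2157/2; answer 2157/2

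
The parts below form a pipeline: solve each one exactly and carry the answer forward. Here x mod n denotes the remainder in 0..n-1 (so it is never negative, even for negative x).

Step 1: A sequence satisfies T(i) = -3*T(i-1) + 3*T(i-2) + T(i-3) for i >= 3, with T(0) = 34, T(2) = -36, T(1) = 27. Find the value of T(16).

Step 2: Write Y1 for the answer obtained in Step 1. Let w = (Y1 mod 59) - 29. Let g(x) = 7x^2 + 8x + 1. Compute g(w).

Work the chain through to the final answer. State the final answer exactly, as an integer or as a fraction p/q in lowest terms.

Step 1: T(3) = -3*(-36) + 3*(27) + 1*(34) = 223; iterating: T(3)=223, T(4)=-750, T(5)=2883, T(6)=-10676, T(7)=39927, T(8)=-148926, T(9)=555883, T(10)=-2074500, T(11)=7742223, T(12)=-28894286, T(13)=107835027, T(14)=-402445716, T(15)=1501947943, T(16)=-5605345950; answer -5605345950
Step 2: Y1 = -5605345950; w = -3; 7*(-3)^2 + 8*(-3)^1 + 1 = (63) + (-24) + (1) = 40; answer 40

40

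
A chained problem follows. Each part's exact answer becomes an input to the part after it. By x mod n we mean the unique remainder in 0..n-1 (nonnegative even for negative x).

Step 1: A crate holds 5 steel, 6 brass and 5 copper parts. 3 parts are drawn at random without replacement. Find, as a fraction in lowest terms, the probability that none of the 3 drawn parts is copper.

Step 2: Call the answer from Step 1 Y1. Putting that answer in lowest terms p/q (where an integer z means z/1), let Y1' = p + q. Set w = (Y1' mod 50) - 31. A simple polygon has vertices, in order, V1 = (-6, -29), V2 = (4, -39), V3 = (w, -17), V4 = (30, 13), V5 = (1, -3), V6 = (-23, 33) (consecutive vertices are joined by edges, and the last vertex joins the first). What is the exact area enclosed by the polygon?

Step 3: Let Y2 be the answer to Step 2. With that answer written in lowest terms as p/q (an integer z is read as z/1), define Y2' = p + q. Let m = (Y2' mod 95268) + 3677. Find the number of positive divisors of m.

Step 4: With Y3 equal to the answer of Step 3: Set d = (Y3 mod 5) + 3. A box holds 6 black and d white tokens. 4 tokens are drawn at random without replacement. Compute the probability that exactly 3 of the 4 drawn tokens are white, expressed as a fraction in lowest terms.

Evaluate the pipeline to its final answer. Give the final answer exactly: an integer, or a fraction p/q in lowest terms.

Step 1: total draws C(16,3) = 560; favorable C(11,3) = 165; P = 33/112; answer 33/112
Step 2: Y1 = 33/112; threaded value p + q = 145; w = 14; cross terms: (-6*-39 - 4*-29)=350, (4*-17 - 14*-39)=478, (14*13 - 30*-17)=692, (30*-3 - 1*13)=-103, (1*33 - -23*-3)=-36, (-23*-29 - -6*33)=865; twice the area = |2246| = 2246; area = 1123; answer 1123
Step 3: Y2 = 1123; threaded value p + q = 1124; m = 4801; 4801 is prime, so its only divisors are 1 and 4801; count = 2; answer 2
Step 4: Y3 = 2; d = 5; total draws C(11,4) = 330; favorable C(5,3)*C(6,1) = 60; P = 2/11; answer 2/11

2/11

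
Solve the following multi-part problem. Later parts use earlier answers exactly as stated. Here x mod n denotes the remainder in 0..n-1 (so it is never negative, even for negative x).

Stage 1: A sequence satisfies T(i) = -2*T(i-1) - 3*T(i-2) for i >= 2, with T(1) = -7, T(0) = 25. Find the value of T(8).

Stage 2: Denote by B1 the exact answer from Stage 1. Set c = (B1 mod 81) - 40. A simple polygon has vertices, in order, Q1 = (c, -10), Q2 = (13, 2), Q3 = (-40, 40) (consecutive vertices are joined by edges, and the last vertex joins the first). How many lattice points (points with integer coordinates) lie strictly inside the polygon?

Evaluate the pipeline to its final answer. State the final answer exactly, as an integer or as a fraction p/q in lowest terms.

82

Stage 1: T(2) = -2*(-7) - 3*(25) = -61; iterating: T(2)=-61, T(3)=143, T(4)=-103, T(5)=-223, T(6)=755, T(7)=-841, T(8)=-583; answer -583
Stage 2: B1 = -583; c = 25; cross terms: (25*2 - 13*-10)=180, (13*40 - -40*2)=600, (-40*-10 - 25*40)=-600; twice the area = |180| = 180; area = 90; boundary points = 12 + 1 + 5 = 18; strictly interior points = area - boundary/2 + 1 = 82; answer 82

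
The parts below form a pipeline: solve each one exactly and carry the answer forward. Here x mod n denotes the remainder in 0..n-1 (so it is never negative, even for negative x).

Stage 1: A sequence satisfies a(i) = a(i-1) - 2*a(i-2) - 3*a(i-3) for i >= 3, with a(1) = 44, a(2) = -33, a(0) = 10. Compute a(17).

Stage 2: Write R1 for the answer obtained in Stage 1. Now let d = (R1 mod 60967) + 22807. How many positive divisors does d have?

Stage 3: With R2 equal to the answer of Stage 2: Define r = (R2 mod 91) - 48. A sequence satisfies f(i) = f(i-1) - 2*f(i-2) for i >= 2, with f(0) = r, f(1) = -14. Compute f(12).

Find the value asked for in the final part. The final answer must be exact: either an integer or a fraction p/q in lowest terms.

Stage 1: a(3) = 1*(-33) - 2*(44) - 3*(10) = -151; iterating: a(3)=-151, a(4)=-217, a(5)=184, a(6)=1071, a(7)=1354, a(8)=-1340, a(9)=-7261, a(10)=-8643, a(11)=9899, a(12)=48968, a(13)=55099, a(14)=-72534, a(15)=-329636, a(16)=-349865, a(17)=527009; answer 527009
Stage 2: R1 = 527009; d = 62080; 62080 = 2^7 * 5 * 97; number of divisors = (7+1) * (1+1) * (1+1) = 32; answer 32
Stage 3: R2 = 32; r = -16; f(2) = 1*(-14) - 2*(-16) = 18; iterating: f(2)=18, f(3)=46, f(4)=10, f(5)=-82, f(6)=-102, f(7)=62, f(8)=266, f(9)=142, f(10)=-390, f(11)=-674, f(12)=106; answer 106

106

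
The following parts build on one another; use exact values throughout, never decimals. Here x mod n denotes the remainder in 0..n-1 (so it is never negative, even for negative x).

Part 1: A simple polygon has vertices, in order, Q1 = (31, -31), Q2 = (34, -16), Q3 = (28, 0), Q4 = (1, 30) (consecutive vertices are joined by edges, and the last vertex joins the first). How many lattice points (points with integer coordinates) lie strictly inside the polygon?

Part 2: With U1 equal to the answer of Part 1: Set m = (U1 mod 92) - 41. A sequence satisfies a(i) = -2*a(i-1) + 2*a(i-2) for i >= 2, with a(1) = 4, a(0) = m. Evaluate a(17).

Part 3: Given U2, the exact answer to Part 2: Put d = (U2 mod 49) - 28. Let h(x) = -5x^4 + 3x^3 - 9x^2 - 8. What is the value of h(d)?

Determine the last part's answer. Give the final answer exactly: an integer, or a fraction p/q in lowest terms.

-317704

Part 1: cross terms: (31*-16 - 34*-31)=558, (34*0 - 28*-16)=448, (28*30 - 1*0)=840, (1*-31 - 31*30)=-961; twice the area = |885| = 885; area = 885/2; boundary points = 3 + 2 + 3 + 1 = 9; strictly interior points = area - boundary/2 + 1 = 439; answer 439
Part 2: U1 = 439; m = 30; a(2) = -2*(4) + 2*(30) = 52; iterating: a(2)=52, a(3)=-96, a(4)=296, a(5)=-784, a(6)=2160, a(7)=-5888, a(8)=16096, a(9)=-43968, a(10)=120128, a(11)=-328192, a(12)=896640, a(13)=-2449664, a(14)=6692608, a(15)=-18284544, a(16)=49954304, a(17)=-136477696; answer -136477696
Part 3: U2 = -136477696; d = 16; -5*(16)^4 + 3*(16)^3 - 9*(16)^2 - 8 = (-327680) + (12288) + (-2304) + (-8) = -317704; answer -317704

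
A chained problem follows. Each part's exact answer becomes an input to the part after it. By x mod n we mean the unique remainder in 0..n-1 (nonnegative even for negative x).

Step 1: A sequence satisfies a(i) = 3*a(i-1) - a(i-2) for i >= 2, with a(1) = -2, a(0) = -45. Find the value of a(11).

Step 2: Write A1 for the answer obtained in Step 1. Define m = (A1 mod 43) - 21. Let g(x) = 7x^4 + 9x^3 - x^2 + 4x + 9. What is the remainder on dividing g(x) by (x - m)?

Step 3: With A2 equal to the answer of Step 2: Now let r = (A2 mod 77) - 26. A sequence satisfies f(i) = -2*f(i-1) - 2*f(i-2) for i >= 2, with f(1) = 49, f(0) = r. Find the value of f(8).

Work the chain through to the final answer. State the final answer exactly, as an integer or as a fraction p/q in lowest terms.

Step 1: a(2) = 3*(-2) - 1*(-45) = 39; iterating: a(2)=39, a(3)=119, a(4)=318, a(5)=835, a(6)=2187, a(7)=5726, a(8)=14991, a(9)=39247, a(10)=102750, a(11)=269003; answer 269003
Step 2: A1 = 269003; m = 17; remainder = value at the root: 7*(17)^4 + 9*(17)^3 - 1*(17)^2 + 4*(17)^1 + 9 = (584647) + (44217) + (-289) + (68) + (9) = 628652; answer 628652
Step 3: A2 = 628652; r = -2; f(2) = -2*(49) - 2*(-2) = -94; iterating: f(2)=-94, f(3)=90, f(4)=8, f(5)=-196, f(6)=376, f(7)=-360, f(8)=-32; answer -32

-32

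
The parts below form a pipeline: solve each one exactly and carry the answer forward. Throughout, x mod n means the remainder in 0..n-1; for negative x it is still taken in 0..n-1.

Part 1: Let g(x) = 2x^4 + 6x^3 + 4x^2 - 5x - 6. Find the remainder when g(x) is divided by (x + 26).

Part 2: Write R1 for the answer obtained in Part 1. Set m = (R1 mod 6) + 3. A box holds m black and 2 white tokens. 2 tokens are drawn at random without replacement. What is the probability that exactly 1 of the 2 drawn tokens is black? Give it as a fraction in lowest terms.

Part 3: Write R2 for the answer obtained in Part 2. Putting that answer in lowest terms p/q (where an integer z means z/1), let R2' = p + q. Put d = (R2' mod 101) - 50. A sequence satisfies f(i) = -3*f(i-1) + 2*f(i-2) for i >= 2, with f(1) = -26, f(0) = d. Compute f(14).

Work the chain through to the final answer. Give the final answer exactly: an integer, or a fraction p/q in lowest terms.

Part 1: remainder = value at the root: 2*(-26)^4 + 6*(-26)^3 + 4*(-26)^2 - 5*(-26)^1 - 6 = (913952) + (-105456) + (2704) + (130) + (-6) = 811324; answer 811324
Part 2: R1 = 811324; m = 7; total draws C(9,2) = 36; favorable C(7,1)*C(2,1) = 14; P = 7/18; answer 7/18
Part 3: R2 = 7/18; threaded value p + q = 25; d = -25; f(2) = -3*(-26) + 2*(-25) = 28; iterating: f(2)=28, f(3)=-136, f(4)=464, f(5)=-1664, f(6)=5920, f(7)=-21088, f(8)=75104, f(9)=-267488, f(10)=952672, f(11)=-3392992, f(12)=12084320, f(13)=-43038944, f(14)=153285472; answer 153285472

153285472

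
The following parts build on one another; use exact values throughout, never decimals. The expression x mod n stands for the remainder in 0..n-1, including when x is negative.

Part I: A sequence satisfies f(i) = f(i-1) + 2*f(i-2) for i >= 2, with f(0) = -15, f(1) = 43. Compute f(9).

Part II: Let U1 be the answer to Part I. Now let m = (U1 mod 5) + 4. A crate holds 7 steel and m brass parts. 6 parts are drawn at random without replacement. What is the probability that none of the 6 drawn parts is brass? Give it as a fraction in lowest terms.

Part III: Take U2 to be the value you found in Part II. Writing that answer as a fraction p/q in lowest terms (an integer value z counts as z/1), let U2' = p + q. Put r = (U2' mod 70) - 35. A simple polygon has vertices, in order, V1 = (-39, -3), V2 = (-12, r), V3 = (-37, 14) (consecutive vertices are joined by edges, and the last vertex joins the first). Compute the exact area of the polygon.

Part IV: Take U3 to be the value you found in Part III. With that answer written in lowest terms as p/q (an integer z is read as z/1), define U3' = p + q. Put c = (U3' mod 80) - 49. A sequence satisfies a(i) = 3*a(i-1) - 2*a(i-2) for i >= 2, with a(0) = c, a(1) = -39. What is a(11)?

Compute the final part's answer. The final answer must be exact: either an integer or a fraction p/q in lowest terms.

-30729

Part I: f(2) = 1*(43) + 2*(-15) = 13; iterating: f(2)=13, f(3)=99, f(4)=125, f(5)=323, f(6)=573, f(7)=1219, f(8)=2365, f(9)=4803; answer 4803
Part II: U1 = 4803; m = 7; total draws C(14,6) = 3003; favorable C(7,6) = 7; P = 1/429; answer 1/429
Part III: U2 = 1/429; threaded value p + q = 430; r = -25; cross terms: (-39*-25 - -12*-3)=939, (-12*14 - -37*-25)=-1093, (-37*-3 - -39*14)=657; twice the area = |503| = 503; area = 503/2; answer 503/2
Part IV: U3 = 503/2; threaded value p + q = 505; c = -24; a(2) = 3*(-39) - 2*(-24) = -69; iterating: a(2)=-69, a(3)=-129, a(4)=-249, a(5)=-489, a(6)=-969, a(7)=-1929, a(8)=-3849, a(9)=-7689, a(10)=-15369, a(11)=-30729; answer -30729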